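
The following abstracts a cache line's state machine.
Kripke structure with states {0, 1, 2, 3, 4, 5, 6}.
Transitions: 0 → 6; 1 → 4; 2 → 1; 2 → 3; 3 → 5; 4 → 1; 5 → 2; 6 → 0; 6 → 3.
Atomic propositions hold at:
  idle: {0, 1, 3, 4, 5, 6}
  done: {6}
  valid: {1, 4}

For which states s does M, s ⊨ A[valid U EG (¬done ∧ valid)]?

{1, 4}

Sat(¬done) = {0, 1, 2, 3, 4, 5}
Sat(¬done ∧ valid) = {1, 4}
EG (¬done ∧ valid): greatest fixpoint, start Z0 = {1, 4}, keep only states in Sat with some successor in Z. Already a fixed point.
Sat(EG (¬done ∧ valid)) = {1, 4}
A[valid U EG (¬done ∧ valid)]: least fixpoint, start Z0 = Sat(EG (¬done ∧ valid)) = {1, 4}, add states in Sat(valid) with every successor in Z. Already a fixed point.
Sat(A[valid U EG (¬done ∧ valid)]) = {1, 4}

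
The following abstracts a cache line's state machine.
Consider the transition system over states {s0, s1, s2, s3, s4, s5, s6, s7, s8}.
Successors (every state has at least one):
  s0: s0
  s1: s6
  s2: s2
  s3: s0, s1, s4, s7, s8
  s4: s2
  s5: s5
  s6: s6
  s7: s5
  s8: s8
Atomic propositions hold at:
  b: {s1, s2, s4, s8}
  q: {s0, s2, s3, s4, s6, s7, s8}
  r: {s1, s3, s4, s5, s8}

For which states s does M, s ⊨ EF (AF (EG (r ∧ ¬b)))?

{s3, s5, s7}

Sat(¬b) = {s0, s3, s5, s6, s7}
Sat(r ∧ ¬b) = {s3, s5}
EG (r ∧ ¬b): greatest fixpoint, start Z0 = {s3, s5}, keep only states in Sat with some successor in Z. Z1 = {s5}; fixed.
Sat(EG (r ∧ ¬b)) = {s5}
AF (EG (r ∧ ¬b)): least fixpoint, start Z0 = {s5}, add states with every successor in Z. Z1 = {s5, s7}; fixed.
Sat(AF (EG (r ∧ ¬b))) = {s5, s7}
EF (AF (EG (r ∧ ¬b))): least fixpoint, start Z0 = {s5, s7}, add states with some successor in Z. Z1 = {s3, s5, s7}; fixed.
Sat(EF (AF (EG (r ∧ ¬b)))) = {s3, s5, s7}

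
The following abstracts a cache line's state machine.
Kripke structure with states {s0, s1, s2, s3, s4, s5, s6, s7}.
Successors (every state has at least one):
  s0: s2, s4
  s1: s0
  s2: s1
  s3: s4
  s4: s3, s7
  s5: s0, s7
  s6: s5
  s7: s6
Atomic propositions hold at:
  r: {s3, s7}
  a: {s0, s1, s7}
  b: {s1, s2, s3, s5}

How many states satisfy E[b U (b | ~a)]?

6

Sat(~a) = {s2, s3, s4, s5, s6}
Sat(b | ~a) = {s1, s2, s3, s4, s5, s6}
E[b U (b | ~a)]: least fixpoint, start Z0 = Sat((b | ~a)) = {s1, s2, s3, s4, s5, s6}, add states in Sat(b) with some successor in Z. Already a fixed point.
Sat(E[b U (b | ~a)]) = {s1, s2, s3, s4, s5, s6}
|Sat(E[b U (b | ~a)])| = |{s1, s2, s3, s4, s5, s6}| = 6.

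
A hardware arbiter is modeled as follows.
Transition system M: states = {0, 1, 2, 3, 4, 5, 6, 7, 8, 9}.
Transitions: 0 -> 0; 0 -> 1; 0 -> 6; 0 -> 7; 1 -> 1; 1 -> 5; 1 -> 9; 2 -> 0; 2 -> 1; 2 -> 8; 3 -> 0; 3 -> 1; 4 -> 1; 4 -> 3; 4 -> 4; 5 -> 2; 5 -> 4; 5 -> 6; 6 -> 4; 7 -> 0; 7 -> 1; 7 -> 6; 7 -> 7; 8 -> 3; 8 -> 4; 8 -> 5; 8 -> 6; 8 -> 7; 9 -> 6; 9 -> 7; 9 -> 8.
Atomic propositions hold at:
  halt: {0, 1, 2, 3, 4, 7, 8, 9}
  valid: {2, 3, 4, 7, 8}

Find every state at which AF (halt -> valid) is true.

{2, 3, 4, 5, 6, 7, 8, 9}

Sat(halt -> valid) = {2, 3, 4, 5, 6, 7, 8}
AF (halt -> valid): least fixpoint, start Z0 = {2, 3, 4, 5, 6, 7, 8}, add states with every successor in Z. Z1 = {2, 3, 4, 5, 6, 7, 8, 9}; fixed.
Sat(AF (halt -> valid)) = {2, 3, 4, 5, 6, 7, 8, 9}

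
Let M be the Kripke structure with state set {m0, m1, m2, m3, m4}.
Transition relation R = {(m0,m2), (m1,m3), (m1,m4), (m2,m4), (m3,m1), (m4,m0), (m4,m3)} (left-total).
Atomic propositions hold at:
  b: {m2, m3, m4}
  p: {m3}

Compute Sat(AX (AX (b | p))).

Sat(b | p) = {m2, m3, m4}
Sat(AX (b | p)) = {s : every successor in {m2, m3, m4}} = {m0, m1, m2}
Sat(AX (AX (b | p))) = {s : every successor in {m0, m1, m2}} = {m0, m3}

{m0, m3}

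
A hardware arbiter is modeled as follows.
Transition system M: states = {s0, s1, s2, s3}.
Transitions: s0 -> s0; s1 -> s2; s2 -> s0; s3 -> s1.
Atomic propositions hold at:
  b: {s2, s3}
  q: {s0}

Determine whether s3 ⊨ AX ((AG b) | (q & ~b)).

No

AG b: greatest fixpoint, start Z0 = {s2, s3}, keep only states in Sat with every successor in Z. Z1 = ∅; fixed.
Sat(AG b) = ∅
Sat(~b) = {s0, s1}
Sat(q & ~b) = {s0}
Sat((AG b) | (q & ~b)) = {s0}
Sat(AX ((AG b) | (q & ~b))) = {s : every successor in {s0}} = {s0, s2}
s3 ∉ Sat(AX ((AG b) | (q & ~b))) = {s0, s2}, so the formula does not hold at s3.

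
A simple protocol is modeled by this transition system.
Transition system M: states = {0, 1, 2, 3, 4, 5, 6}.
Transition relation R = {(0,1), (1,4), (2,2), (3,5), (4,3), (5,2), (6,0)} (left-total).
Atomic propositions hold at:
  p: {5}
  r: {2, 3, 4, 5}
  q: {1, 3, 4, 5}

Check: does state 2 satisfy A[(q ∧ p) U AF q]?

Sat(q ∧ p) = {5}
AF q: least fixpoint, start Z0 = {1, 3, 4, 5}, add states with every successor in Z. Z1 = {0, 1, 3, 4, 5}; Z2 = {0, 1, 3, 4, 5, 6}; fixed.
Sat(AF q) = {0, 1, 3, 4, 5, 6}
A[(q ∧ p) U AF q]: least fixpoint, start Z0 = Sat(AF q) = {0, 1, 3, 4, 5, 6}, add states in Sat(q ∧ p) with every successor in Z. Already a fixed point.
Sat(A[(q ∧ p) U AF q]) = {0, 1, 3, 4, 5, 6}
2 ∉ Sat(A[(q ∧ p) U AF q]) = {0, 1, 3, 4, 5, 6}, so the formula does not hold at 2.

No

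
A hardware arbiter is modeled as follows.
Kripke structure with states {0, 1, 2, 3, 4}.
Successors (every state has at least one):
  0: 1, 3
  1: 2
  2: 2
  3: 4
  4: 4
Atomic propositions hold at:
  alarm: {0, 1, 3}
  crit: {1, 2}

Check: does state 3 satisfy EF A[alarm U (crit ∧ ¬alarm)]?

No

Sat(¬alarm) = {2, 4}
Sat(crit ∧ ¬alarm) = {2}
A[alarm U (crit ∧ ¬alarm)]: least fixpoint, start Z0 = Sat((crit ∧ ¬alarm)) = {2}, add states in Sat(alarm) with every successor in Z. Z1 = {1, 2}; fixed.
Sat(A[alarm U (crit ∧ ¬alarm)]) = {1, 2}
EF A[alarm U (crit ∧ ¬alarm)]: least fixpoint, start Z0 = {1, 2}, add states with some successor in Z. Z1 = {0, 1, 2}; fixed.
Sat(EF A[alarm U (crit ∧ ¬alarm)]) = {0, 1, 2}
3 ∉ Sat(EF A[alarm U (crit ∧ ¬alarm)]) = {0, 1, 2}, so the formula does not hold at 3.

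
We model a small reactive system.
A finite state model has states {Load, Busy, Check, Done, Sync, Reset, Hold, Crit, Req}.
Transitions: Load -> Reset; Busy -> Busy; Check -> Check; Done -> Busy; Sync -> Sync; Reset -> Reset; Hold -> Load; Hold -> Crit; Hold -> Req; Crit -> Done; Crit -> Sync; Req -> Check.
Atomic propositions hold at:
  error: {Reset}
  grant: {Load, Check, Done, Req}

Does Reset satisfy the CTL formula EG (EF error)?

EF error: least fixpoint, start Z0 = {Reset}, add states with some successor in Z. Z1 = {Load, Reset}; Z2 = {Load, Reset, Hold}; fixed.
Sat(EF error) = {Load, Reset, Hold}
EG (EF error): greatest fixpoint, start Z0 = {Load, Reset, Hold}, keep only states in Sat with some successor in Z. Already a fixed point.
Sat(EG (EF error)) = {Load, Reset, Hold}
Reset ∈ Sat(EG (EF error)) = {Load, Reset, Hold}, so the formula holds at Reset.

Yes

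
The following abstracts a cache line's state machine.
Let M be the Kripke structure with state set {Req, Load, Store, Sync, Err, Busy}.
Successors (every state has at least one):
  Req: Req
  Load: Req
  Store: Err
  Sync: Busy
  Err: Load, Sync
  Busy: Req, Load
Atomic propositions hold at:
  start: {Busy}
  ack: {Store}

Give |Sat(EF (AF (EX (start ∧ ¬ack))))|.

3

Sat(¬ack) = {Req, Load, Sync, Err, Busy}
Sat(start ∧ ¬ack) = {Busy}
Sat(EX (start ∧ ¬ack)) = {s : some successor in {Busy}} = {Sync}
AF (EX (start ∧ ¬ack)): least fixpoint, start Z0 = {Sync}, add states with every successor in Z. Already a fixed point.
Sat(AF (EX (start ∧ ¬ack))) = {Sync}
EF (AF (EX (start ∧ ¬ack))): least fixpoint, start Z0 = {Sync}, add states with some successor in Z. Z1 = {Sync, Err}; Z2 = {Store, Sync, Err}; fixed.
Sat(EF (AF (EX (start ∧ ¬ack)))) = {Store, Sync, Err}
|Sat(EF (AF (EX (start ∧ ¬ack))))| = |{Store, Sync, Err}| = 3.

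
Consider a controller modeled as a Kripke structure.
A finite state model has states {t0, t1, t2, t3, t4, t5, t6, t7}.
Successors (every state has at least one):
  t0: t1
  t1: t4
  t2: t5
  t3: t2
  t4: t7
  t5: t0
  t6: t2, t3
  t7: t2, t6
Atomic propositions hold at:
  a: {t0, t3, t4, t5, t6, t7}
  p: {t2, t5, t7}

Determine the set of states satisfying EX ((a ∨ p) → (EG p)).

{t0}

Sat(a ∨ p) = {t0, t2, t3, t4, t5, t6, t7}
EG p: greatest fixpoint, start Z0 = {t2, t5, t7}, keep only states in Sat with some successor in Z. Z1 = {t2, t7}; Z2 = {t7}; Z3 = ∅; fixed.
Sat(EG p) = ∅
Sat((a ∨ p) → (EG p)) = {t1}
Sat(EX ((a ∨ p) → (EG p))) = {s : some successor in {t1}} = {t0}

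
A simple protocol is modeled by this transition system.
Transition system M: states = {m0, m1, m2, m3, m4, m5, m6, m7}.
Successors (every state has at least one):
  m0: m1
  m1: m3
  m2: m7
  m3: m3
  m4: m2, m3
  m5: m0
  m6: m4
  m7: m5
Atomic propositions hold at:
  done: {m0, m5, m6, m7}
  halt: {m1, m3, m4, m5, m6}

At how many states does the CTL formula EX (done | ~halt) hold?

4

Sat(~halt) = {m0, m2, m7}
Sat(done | ~halt) = {m0, m2, m5, m6, m7}
Sat(EX (done | ~halt)) = {s : some successor in {m0, m2, m5, m6, m7}} = {m2, m4, m5, m7}
|Sat(EX (done | ~halt))| = |{m2, m4, m5, m7}| = 4.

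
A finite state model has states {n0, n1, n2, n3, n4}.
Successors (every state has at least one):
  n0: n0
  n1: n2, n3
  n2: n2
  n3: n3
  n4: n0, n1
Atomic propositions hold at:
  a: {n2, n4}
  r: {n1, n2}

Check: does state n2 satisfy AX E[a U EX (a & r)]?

Sat(a & r) = {n2}
Sat(EX (a & r)) = {s : some successor in {n2}} = {n1, n2}
E[a U EX (a & r)]: least fixpoint, start Z0 = Sat(EX (a & r)) = {n1, n2}, add states in Sat(a) with some successor in Z. Z1 = {n1, n2, n4}; fixed.
Sat(E[a U EX (a & r)]) = {n1, n2, n4}
Sat(AX E[a U EX (a & r)]) = {s : every successor in {n1, n2, n4}} = {n2}
n2 ∈ Sat(AX E[a U EX (a & r)]) = {n2}, so the formula holds at n2.

Yes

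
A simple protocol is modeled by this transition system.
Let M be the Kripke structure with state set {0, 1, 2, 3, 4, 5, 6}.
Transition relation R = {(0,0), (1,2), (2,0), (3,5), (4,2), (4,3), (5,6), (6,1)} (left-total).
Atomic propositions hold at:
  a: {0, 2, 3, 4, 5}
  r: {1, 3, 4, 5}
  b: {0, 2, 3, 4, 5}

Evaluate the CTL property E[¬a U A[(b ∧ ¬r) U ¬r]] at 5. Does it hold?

No

Sat(¬a) = {1, 6}
Sat(¬r) = {0, 2, 6}
Sat(b ∧ ¬r) = {0, 2}
A[(b ∧ ¬r) U ¬r]: least fixpoint, start Z0 = Sat(¬r) = {0, 2, 6}, add states in Sat(b ∧ ¬r) with every successor in Z. Already a fixed point.
Sat(A[(b ∧ ¬r) U ¬r]) = {0, 2, 6}
E[¬a U A[(b ∧ ¬r) U ¬r]]: least fixpoint, start Z0 = Sat(A[(b ∧ ¬r) U ¬r]) = {0, 2, 6}, add states in Sat(¬a) with some successor in Z. Z1 = {0, 1, 2, 6}; fixed.
Sat(E[¬a U A[(b ∧ ¬r) U ¬r]]) = {0, 1, 2, 6}
5 ∉ Sat(E[¬a U A[(b ∧ ¬r) U ¬r]]) = {0, 1, 2, 6}, so the formula does not hold at 5.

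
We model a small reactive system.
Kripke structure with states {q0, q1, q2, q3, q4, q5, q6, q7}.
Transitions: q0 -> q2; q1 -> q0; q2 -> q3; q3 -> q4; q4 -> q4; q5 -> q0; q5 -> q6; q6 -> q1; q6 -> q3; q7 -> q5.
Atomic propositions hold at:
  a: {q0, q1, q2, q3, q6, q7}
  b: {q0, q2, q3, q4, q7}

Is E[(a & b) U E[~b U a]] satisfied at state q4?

No

Sat(a & b) = {q0, q2, q3, q7}
Sat(~b) = {q1, q5, q6}
E[~b U a]: least fixpoint, start Z0 = Sat(a) = {q0, q1, q2, q3, q6, q7}, add states in Sat(~b) with some successor in Z. Z1 = {q0, q1, q2, q3, q5, q6, q7}; fixed.
Sat(E[~b U a]) = {q0, q1, q2, q3, q5, q6, q7}
E[(a & b) U E[~b U a]]: least fixpoint, start Z0 = Sat(E[~b U a]) = {q0, q1, q2, q3, q5, q6, q7}, add states in Sat(a & b) with some successor in Z. Already a fixed point.
Sat(E[(a & b) U E[~b U a]]) = {q0, q1, q2, q3, q5, q6, q7}
q4 ∉ Sat(E[(a & b) U E[~b U a]]) = {q0, q1, q2, q3, q5, q6, q7}, so the formula does not hold at q4.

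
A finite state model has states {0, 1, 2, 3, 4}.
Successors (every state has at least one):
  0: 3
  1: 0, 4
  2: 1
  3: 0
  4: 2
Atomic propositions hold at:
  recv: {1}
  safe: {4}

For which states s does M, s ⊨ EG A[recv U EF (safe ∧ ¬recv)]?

{1, 2, 4}

Sat(¬recv) = {0, 2, 3, 4}
Sat(safe ∧ ¬recv) = {4}
EF (safe ∧ ¬recv): least fixpoint, start Z0 = {4}, add states with some successor in Z. Z1 = {1, 4}; Z2 = {1, 2, 4}; fixed.
Sat(EF (safe ∧ ¬recv)) = {1, 2, 4}
A[recv U EF (safe ∧ ¬recv)]: least fixpoint, start Z0 = Sat(EF (safe ∧ ¬recv)) = {1, 2, 4}, add states in Sat(recv) with every successor in Z. Already a fixed point.
Sat(A[recv U EF (safe ∧ ¬recv)]) = {1, 2, 4}
EG A[recv U EF (safe ∧ ¬recv)]: greatest fixpoint, start Z0 = {1, 2, 4}, keep only states in Sat with some successor in Z. Already a fixed point.
Sat(EG A[recv U EF (safe ∧ ¬recv)]) = {1, 2, 4}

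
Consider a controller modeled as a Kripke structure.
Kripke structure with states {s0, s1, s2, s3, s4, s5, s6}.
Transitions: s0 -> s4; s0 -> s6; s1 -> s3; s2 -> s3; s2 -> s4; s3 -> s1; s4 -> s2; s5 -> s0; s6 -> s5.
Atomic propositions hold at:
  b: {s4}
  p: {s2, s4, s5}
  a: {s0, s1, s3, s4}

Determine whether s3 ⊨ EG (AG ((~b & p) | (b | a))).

Sat(~b) = {s0, s1, s2, s3, s5, s6}
Sat(~b & p) = {s2, s5}
Sat(b | a) = {s0, s1, s3, s4}
Sat((~b & p) | (b | a)) = {s0, s1, s2, s3, s4, s5}
AG ((~b & p) | (b | a)): greatest fixpoint, start Z0 = {s0, s1, s2, s3, s4, s5}, keep only states in Sat with every successor in Z. Z1 = {s1, s2, s3, s4, s5}; Z2 = {s1, s2, s3, s4}; fixed.
Sat(AG ((~b & p) | (b | a))) = {s1, s2, s3, s4}
EG (AG ((~b & p) | (b | a))): greatest fixpoint, start Z0 = {s1, s2, s3, s4}, keep only states in Sat with some successor in Z. Already a fixed point.
Sat(EG (AG ((~b & p) | (b | a)))) = {s1, s2, s3, s4}
s3 ∈ Sat(EG (AG ((~b & p) | (b | a)))) = {s1, s2, s3, s4}, so the formula holds at s3.

Yes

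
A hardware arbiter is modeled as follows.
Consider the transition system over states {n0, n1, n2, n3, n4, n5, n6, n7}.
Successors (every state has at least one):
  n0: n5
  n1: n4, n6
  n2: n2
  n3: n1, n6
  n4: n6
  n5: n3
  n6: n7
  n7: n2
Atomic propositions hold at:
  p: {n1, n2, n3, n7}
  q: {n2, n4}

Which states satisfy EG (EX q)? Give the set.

Sat(EX q) = {s : some successor in {n2, n4}} = {n1, n2, n7}
EG (EX q): greatest fixpoint, start Z0 = {n1, n2, n7}, keep only states in Sat with some successor in Z. Z1 = {n2, n7}; fixed.
Sat(EG (EX q)) = {n2, n7}

{n2, n7}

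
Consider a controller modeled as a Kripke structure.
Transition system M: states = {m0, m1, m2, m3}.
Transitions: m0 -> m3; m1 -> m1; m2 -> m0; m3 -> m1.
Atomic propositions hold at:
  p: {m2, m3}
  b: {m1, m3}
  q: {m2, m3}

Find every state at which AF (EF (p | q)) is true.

{m0, m2, m3}

Sat(p | q) = {m2, m3}
EF (p | q): least fixpoint, start Z0 = {m2, m3}, add states with some successor in Z. Z1 = {m0, m2, m3}; fixed.
Sat(EF (p | q)) = {m0, m2, m3}
AF (EF (p | q)): least fixpoint, start Z0 = {m0, m2, m3}, add states with every successor in Z. Already a fixed point.
Sat(AF (EF (p | q))) = {m0, m2, m3}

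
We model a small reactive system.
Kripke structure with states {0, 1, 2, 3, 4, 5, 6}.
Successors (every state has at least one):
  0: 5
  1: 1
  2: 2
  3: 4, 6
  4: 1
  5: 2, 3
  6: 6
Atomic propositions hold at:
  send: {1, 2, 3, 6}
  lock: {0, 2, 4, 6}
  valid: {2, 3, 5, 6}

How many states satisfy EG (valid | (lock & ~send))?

Sat(~send) = {0, 4, 5}
Sat(lock & ~send) = {0, 4}
Sat(valid | (lock & ~send)) = {0, 2, 3, 4, 5, 6}
EG (valid | (lock & ~send)): greatest fixpoint, start Z0 = {0, 2, 3, 4, 5, 6}, keep only states in Sat with some successor in Z. Z1 = {0, 2, 3, 5, 6}; fixed.
Sat(EG (valid | (lock & ~send))) = {0, 2, 3, 5, 6}
|Sat(EG (valid | (lock & ~send)))| = |{0, 2, 3, 5, 6}| = 5.

5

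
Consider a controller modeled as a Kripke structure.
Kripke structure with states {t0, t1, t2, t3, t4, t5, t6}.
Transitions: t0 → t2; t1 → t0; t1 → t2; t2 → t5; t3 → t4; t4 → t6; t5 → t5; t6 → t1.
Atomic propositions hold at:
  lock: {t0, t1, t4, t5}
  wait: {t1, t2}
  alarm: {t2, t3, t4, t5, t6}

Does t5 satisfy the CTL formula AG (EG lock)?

EG lock: greatest fixpoint, start Z0 = {t0, t1, t4, t5}, keep only states in Sat with some successor in Z. Z1 = {t1, t5}; Z2 = {t5}; fixed.
Sat(EG lock) = {t5}
AG (EG lock): greatest fixpoint, start Z0 = {t5}, keep only states in Sat with every successor in Z. Already a fixed point.
Sat(AG (EG lock)) = {t5}
t5 ∈ Sat(AG (EG lock)) = {t5}, so the formula holds at t5.

Yes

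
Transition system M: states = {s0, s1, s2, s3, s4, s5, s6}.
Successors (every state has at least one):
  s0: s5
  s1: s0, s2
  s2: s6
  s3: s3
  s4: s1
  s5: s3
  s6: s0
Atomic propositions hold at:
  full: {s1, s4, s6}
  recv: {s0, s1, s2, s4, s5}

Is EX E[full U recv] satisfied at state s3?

No

E[full U recv]: least fixpoint, start Z0 = Sat(recv) = {s0, s1, s2, s4, s5}, add states in Sat(full) with some successor in Z. Z1 = {s0, s1, s2, s4, s5, s6}; fixed.
Sat(E[full U recv]) = {s0, s1, s2, s4, s5, s6}
Sat(EX E[full U recv]) = {s : some successor in {s0, s1, s2, s4, s5, s6}} = {s0, s1, s2, s4, s6}
s3 ∉ Sat(EX E[full U recv]) = {s0, s1, s2, s4, s6}, so the formula does not hold at s3.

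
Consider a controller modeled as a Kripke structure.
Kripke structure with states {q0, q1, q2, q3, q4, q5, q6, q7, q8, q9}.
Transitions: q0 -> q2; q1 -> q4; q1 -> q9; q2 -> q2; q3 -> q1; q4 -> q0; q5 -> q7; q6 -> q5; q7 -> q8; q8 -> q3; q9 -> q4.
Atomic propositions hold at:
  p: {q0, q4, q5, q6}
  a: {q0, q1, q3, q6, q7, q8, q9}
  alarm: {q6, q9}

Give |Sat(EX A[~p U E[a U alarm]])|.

5

Sat(~p) = {q1, q2, q3, q7, q8, q9}
E[a U alarm]: least fixpoint, start Z0 = Sat(alarm) = {q6, q9}, add states in Sat(a) with some successor in Z. Z1 = {q1, q6, q9}; Z2 = {q1, q3, q6, q9}; Z3 = {q1, q3, q6, q8, q9}; Z4 = {q1, q3, q6, q7, q8, q9}; fixed.
Sat(E[a U alarm]) = {q1, q3, q6, q7, q8, q9}
A[~p U E[a U alarm]]: least fixpoint, start Z0 = Sat(E[a U alarm]) = {q1, q3, q6, q7, q8, q9}, add states in Sat(~p) with every successor in Z. Already a fixed point.
Sat(A[~p U E[a U alarm]]) = {q1, q3, q6, q7, q8, q9}
Sat(EX A[~p U E[a U alarm]]) = {s : some successor in {q1, q3, q6, q7, q8, q9}} = {q1, q3, q5, q7, q8}
|Sat(EX A[~p U E[a U alarm]])| = |{q1, q3, q5, q7, q8}| = 5.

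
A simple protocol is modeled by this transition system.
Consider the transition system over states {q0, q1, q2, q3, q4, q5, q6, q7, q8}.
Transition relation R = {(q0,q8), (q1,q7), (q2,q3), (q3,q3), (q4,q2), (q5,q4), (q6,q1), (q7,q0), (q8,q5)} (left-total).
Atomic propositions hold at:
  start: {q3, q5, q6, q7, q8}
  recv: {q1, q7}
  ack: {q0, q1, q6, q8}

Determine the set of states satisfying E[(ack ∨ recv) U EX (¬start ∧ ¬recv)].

{q0, q1, q4, q5, q6, q7, q8}

Sat(ack ∨ recv) = {q0, q1, q6, q7, q8}
Sat(¬start) = {q0, q1, q2, q4}
Sat(¬recv) = {q0, q2, q3, q4, q5, q6, q8}
Sat(¬start ∧ ¬recv) = {q0, q2, q4}
Sat(EX (¬start ∧ ¬recv)) = {s : some successor in {q0, q2, q4}} = {q4, q5, q7}
E[(ack ∨ recv) U EX (¬start ∧ ¬recv)]: least fixpoint, start Z0 = Sat(EX (¬start ∧ ¬recv)) = {q4, q5, q7}, add states in Sat(ack ∨ recv) with some successor in Z. Z1 = {q1, q4, q5, q7, q8}; Z2 = {q0, q1, q4, q5, q6, q7, q8}; fixed.
Sat(E[(ack ∨ recv) U EX (¬start ∧ ¬recv)]) = {q0, q1, q4, q5, q6, q7, q8}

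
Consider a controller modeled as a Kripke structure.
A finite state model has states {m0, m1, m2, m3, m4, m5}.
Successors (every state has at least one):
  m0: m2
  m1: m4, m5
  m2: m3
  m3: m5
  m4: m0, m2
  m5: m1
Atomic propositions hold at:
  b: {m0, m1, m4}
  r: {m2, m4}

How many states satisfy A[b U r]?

A[b U r]: least fixpoint, start Z0 = Sat(r) = {m2, m4}, add states in Sat(b) with every successor in Z. Z1 = {m0, m2, m4}; fixed.
Sat(A[b U r]) = {m0, m2, m4}
|Sat(A[b U r])| = |{m0, m2, m4}| = 3.

3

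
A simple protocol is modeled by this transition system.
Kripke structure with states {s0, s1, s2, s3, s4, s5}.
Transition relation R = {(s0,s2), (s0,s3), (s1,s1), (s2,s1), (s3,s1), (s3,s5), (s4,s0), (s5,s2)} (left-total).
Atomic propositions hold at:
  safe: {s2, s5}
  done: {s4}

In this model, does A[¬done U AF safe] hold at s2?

Yes

Sat(¬done) = {s0, s1, s2, s3, s5}
AF safe: least fixpoint, start Z0 = {s2, s5}, add states with every successor in Z. Already a fixed point.
Sat(AF safe) = {s2, s5}
A[¬done U AF safe]: least fixpoint, start Z0 = Sat(AF safe) = {s2, s5}, add states in Sat(¬done) with every successor in Z. Already a fixed point.
Sat(A[¬done U AF safe]) = {s2, s5}
s2 ∈ Sat(A[¬done U AF safe]) = {s2, s5}, so the formula holds at s2.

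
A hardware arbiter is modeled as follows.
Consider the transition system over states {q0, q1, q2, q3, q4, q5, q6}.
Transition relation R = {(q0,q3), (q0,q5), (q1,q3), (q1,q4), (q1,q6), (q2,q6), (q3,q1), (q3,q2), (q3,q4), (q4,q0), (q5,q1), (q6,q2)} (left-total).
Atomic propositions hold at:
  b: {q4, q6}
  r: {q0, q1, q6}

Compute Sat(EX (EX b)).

{q0, q1, q3, q5, q6}

Sat(EX b) = {s : some successor in {q4, q6}} = {q1, q2, q3}
Sat(EX (EX b)) = {s : some successor in {q1, q2, q3}} = {q0, q1, q3, q5, q6}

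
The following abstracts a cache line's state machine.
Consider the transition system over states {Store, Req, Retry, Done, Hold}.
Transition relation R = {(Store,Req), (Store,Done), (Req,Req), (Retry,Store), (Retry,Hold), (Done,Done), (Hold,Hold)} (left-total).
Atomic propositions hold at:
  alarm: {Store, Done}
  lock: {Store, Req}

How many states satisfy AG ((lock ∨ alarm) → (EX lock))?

2

Sat(lock ∨ alarm) = {Store, Req, Done}
Sat(EX lock) = {s : some successor in {Store, Req}} = {Store, Req, Retry}
Sat((lock ∨ alarm) → (EX lock)) = {Store, Req, Retry, Hold}
AG ((lock ∨ alarm) → (EX lock)): greatest fixpoint, start Z0 = {Store, Req, Retry, Hold}, keep only states in Sat with every successor in Z. Z1 = {Req, Retry, Hold}; Z2 = {Req, Hold}; fixed.
Sat(AG ((lock ∨ alarm) → (EX lock))) = {Req, Hold}
|Sat(AG ((lock ∨ alarm) → (EX lock)))| = |{Req, Hold}| = 2.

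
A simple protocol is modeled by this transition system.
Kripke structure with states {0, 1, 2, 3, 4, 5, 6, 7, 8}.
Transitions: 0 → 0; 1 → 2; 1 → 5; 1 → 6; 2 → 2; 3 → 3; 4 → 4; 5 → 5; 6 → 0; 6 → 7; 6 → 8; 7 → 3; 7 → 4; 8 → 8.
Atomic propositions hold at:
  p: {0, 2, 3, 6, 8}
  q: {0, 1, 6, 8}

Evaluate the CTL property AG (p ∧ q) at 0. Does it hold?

Sat(p ∧ q) = {0, 6, 8}
AG (p ∧ q): greatest fixpoint, start Z0 = {0, 6, 8}, keep only states in Sat with every successor in Z. Z1 = {0, 8}; fixed.
Sat(AG (p ∧ q)) = {0, 8}
0 ∈ Sat(AG (p ∧ q)) = {0, 8}, so the formula holds at 0.

Yes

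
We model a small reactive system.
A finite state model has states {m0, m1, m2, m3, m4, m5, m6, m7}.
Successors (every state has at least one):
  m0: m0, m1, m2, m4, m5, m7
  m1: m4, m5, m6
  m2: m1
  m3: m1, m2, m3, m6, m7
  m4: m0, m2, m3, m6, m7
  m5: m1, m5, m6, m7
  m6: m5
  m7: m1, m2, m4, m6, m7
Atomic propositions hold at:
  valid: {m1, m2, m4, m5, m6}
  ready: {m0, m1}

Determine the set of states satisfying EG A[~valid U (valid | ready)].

{m0, m1, m2, m4, m5, m6}

Sat(~valid) = {m0, m3, m7}
Sat(valid | ready) = {m0, m1, m2, m4, m5, m6}
A[~valid U (valid | ready)]: least fixpoint, start Z0 = Sat((valid | ready)) = {m0, m1, m2, m4, m5, m6}, add states in Sat(~valid) with every successor in Z. Already a fixed point.
Sat(A[~valid U (valid | ready)]) = {m0, m1, m2, m4, m5, m6}
EG A[~valid U (valid | ready)]: greatest fixpoint, start Z0 = {m0, m1, m2, m4, m5, m6}, keep only states in Sat with some successor in Z. Already a fixed point.
Sat(EG A[~valid U (valid | ready)]) = {m0, m1, m2, m4, m5, m6}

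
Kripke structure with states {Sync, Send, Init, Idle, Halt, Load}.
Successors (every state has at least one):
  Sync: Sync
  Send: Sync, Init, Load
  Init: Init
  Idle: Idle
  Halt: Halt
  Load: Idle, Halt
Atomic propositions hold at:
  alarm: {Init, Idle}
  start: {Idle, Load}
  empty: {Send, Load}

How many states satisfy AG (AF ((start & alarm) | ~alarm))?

Sat(start & alarm) = {Idle}
Sat(~alarm) = {Sync, Send, Halt, Load}
Sat((start & alarm) | ~alarm) = {Sync, Send, Idle, Halt, Load}
AF ((start & alarm) | ~alarm): least fixpoint, start Z0 = {Sync, Send, Idle, Halt, Load}, add states with every successor in Z. Already a fixed point.
Sat(AF ((start & alarm) | ~alarm)) = {Sync, Send, Idle, Halt, Load}
AG (AF ((start & alarm) | ~alarm)): greatest fixpoint, start Z0 = {Sync, Send, Idle, Halt, Load}, keep only states in Sat with every successor in Z. Z1 = {Sync, Idle, Halt, Load}; fixed.
Sat(AG (AF ((start & alarm) | ~alarm))) = {Sync, Idle, Halt, Load}
|Sat(AG (AF ((start & alarm) | ~alarm)))| = |{Sync, Idle, Halt, Load}| = 4.

4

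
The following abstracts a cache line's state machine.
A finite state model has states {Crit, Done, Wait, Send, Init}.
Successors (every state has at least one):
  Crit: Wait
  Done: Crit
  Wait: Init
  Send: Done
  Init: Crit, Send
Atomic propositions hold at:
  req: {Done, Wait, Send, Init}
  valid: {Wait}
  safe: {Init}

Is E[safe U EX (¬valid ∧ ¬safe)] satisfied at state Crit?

Sat(¬valid) = {Crit, Done, Send, Init}
Sat(¬safe) = {Crit, Done, Wait, Send}
Sat(¬valid ∧ ¬safe) = {Crit, Done, Send}
Sat(EX (¬valid ∧ ¬safe)) = {s : some successor in {Crit, Done, Send}} = {Done, Send, Init}
E[safe U EX (¬valid ∧ ¬safe)]: least fixpoint, start Z0 = Sat(EX (¬valid ∧ ¬safe)) = {Done, Send, Init}, add states in Sat(safe) with some successor in Z. Already a fixed point.
Sat(E[safe U EX (¬valid ∧ ¬safe)]) = {Done, Send, Init}
Crit ∉ Sat(E[safe U EX (¬valid ∧ ¬safe)]) = {Done, Send, Init}, so the formula does not hold at Crit.

No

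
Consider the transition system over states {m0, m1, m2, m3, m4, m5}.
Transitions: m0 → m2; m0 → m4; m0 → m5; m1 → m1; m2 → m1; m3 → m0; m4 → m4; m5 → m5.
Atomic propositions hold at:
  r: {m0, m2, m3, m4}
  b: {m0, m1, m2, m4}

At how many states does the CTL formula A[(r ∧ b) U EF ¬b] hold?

3

Sat(r ∧ b) = {m0, m2, m4}
Sat(¬b) = {m3, m5}
EF ¬b: least fixpoint, start Z0 = {m3, m5}, add states with some successor in Z. Z1 = {m0, m3, m5}; fixed.
Sat(EF ¬b) = {m0, m3, m5}
A[(r ∧ b) U EF ¬b]: least fixpoint, start Z0 = Sat(EF ¬b) = {m0, m3, m5}, add states in Sat(r ∧ b) with every successor in Z. Already a fixed point.
Sat(A[(r ∧ b) U EF ¬b]) = {m0, m3, m5}
|Sat(A[(r ∧ b) U EF ¬b])| = |{m0, m3, m5}| = 3.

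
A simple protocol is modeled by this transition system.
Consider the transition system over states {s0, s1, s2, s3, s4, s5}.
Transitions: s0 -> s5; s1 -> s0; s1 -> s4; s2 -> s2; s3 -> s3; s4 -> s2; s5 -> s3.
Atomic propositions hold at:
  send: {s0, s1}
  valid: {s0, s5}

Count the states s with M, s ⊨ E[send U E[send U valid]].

3

E[send U valid]: least fixpoint, start Z0 = Sat(valid) = {s0, s5}, add states in Sat(send) with some successor in Z. Z1 = {s0, s1, s5}; fixed.
Sat(E[send U valid]) = {s0, s1, s5}
E[send U E[send U valid]]: least fixpoint, start Z0 = Sat(E[send U valid]) = {s0, s1, s5}, add states in Sat(send) with some successor in Z. Already a fixed point.
Sat(E[send U E[send U valid]]) = {s0, s1, s5}
|Sat(E[send U E[send U valid]])| = |{s0, s1, s5}| = 3.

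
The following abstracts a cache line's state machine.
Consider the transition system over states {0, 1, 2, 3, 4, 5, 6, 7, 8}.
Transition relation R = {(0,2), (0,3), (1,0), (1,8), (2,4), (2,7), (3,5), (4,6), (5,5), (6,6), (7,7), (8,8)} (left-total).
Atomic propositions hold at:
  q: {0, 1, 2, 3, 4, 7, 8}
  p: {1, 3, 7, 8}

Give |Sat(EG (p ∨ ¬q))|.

Sat(¬q) = {5, 6}
Sat(p ∨ ¬q) = {1, 3, 5, 6, 7, 8}
EG (p ∨ ¬q): greatest fixpoint, start Z0 = {1, 3, 5, 6, 7, 8}, keep only states in Sat with some successor in Z. Already a fixed point.
Sat(EG (p ∨ ¬q)) = {1, 3, 5, 6, 7, 8}
|Sat(EG (p ∨ ¬q))| = |{1, 3, 5, 6, 7, 8}| = 6.

6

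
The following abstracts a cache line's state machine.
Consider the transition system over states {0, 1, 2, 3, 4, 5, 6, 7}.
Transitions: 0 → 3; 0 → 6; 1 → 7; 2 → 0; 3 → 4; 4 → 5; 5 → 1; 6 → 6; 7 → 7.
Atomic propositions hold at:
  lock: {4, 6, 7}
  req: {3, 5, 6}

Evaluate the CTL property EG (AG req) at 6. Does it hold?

AG req: greatest fixpoint, start Z0 = {3, 5, 6}, keep only states in Sat with every successor in Z. Z1 = {6}; fixed.
Sat(AG req) = {6}
EG (AG req): greatest fixpoint, start Z0 = {6}, keep only states in Sat with some successor in Z. Already a fixed point.
Sat(EG (AG req)) = {6}
6 ∈ Sat(EG (AG req)) = {6}, so the formula holds at 6.

Yes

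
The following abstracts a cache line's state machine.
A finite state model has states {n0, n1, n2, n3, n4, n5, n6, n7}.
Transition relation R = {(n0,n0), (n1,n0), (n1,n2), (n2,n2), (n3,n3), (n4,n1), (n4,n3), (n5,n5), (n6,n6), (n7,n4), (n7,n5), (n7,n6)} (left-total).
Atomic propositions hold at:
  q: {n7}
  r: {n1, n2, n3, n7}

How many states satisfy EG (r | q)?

3

Sat(r | q) = {n1, n2, n3, n7}
EG (r | q): greatest fixpoint, start Z0 = {n1, n2, n3, n7}, keep only states in Sat with some successor in Z. Z1 = {n1, n2, n3}; fixed.
Sat(EG (r | q)) = {n1, n2, n3}
|Sat(EG (r | q))| = |{n1, n2, n3}| = 3.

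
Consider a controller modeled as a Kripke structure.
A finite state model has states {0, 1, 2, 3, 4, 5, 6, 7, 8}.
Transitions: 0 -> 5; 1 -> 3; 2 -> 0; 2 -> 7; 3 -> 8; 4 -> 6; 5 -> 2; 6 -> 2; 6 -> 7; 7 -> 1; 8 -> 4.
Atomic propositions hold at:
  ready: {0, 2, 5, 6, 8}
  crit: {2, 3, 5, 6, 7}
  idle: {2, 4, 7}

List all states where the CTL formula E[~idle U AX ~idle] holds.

{0, 1, 3, 4, 6, 7, 8}

Sat(~idle) = {0, 1, 3, 5, 6, 8}
Sat(AX ~idle) = {s : every successor in {0, 1, 3, 5, 6, 8}} = {0, 1, 3, 4, 7}
E[~idle U AX ~idle]: least fixpoint, start Z0 = Sat(AX ~idle) = {0, 1, 3, 4, 7}, add states in Sat(~idle) with some successor in Z. Z1 = {0, 1, 3, 4, 6, 7, 8}; fixed.
Sat(E[~idle U AX ~idle]) = {0, 1, 3, 4, 6, 7, 8}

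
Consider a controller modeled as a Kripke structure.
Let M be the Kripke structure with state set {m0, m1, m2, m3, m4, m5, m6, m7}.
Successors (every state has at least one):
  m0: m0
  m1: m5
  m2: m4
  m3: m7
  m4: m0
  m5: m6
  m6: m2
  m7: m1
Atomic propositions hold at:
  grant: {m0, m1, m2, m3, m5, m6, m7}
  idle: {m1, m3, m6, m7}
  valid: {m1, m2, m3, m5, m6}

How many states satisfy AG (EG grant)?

1

EG grant: greatest fixpoint, start Z0 = {m0, m1, m2, m3, m5, m6, m7}, keep only states in Sat with some successor in Z. Z1 = {m0, m1, m3, m5, m6, m7}; Z2 = {m0, m1, m3, m5, m7}; Z3 = {m0, m1, m3, m7}; Z4 = {m0, m3, m7}; Z5 = {m0, m3}; Z6 = {m0}; fixed.
Sat(EG grant) = {m0}
AG (EG grant): greatest fixpoint, start Z0 = {m0}, keep only states in Sat with every successor in Z. Already a fixed point.
Sat(AG (EG grant)) = {m0}
|Sat(AG (EG grant))| = |{m0}| = 1.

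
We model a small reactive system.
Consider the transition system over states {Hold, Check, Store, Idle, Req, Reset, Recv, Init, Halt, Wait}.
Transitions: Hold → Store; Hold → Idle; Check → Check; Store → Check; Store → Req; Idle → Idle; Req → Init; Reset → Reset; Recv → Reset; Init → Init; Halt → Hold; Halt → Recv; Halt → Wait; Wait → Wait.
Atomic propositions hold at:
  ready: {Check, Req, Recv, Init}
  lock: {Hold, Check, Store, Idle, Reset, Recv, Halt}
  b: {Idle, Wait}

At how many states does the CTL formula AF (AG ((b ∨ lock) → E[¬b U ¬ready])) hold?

Sat(b ∨ lock) = {Hold, Check, Store, Idle, Reset, Recv, Halt, Wait}
Sat(¬b) = {Hold, Check, Store, Req, Reset, Recv, Init, Halt}
Sat(¬ready) = {Hold, Store, Idle, Reset, Halt, Wait}
E[¬b U ¬ready]: least fixpoint, start Z0 = Sat(¬ready) = {Hold, Store, Idle, Reset, Halt, Wait}, add states in Sat(¬b) with some successor in Z. Z1 = {Hold, Store, Idle, Reset, Recv, Halt, Wait}; fixed.
Sat(E[¬b U ¬ready]) = {Hold, Store, Idle, Reset, Recv, Halt, Wait}
Sat((b ∨ lock) → E[¬b U ¬ready]) = {Hold, Store, Idle, Req, Reset, Recv, Init, Halt, Wait}
AG ((b ∨ lock) → E[¬b U ¬ready]): greatest fixpoint, start Z0 = {Hold, Store, Idle, Req, Reset, Recv, Init, Halt, Wait}, keep only states in Sat with every successor in Z. Z1 = {Hold, Idle, Req, Reset, Recv, Init, Halt, Wait}; Z2 = {Idle, Req, Reset, Recv, Init, Halt, Wait}; Z3 = {Idle, Req, Reset, Recv, Init, Wait}; fixed.
Sat(AG ((b ∨ lock) → E[¬b U ¬ready])) = {Idle, Req, Reset, Recv, Init, Wait}
AF (AG ((b ∨ lock) → E[¬b U ¬ready])): least fixpoint, start Z0 = {Idle, Req, Reset, Recv, Init, Wait}, add states with every successor in Z. Already a fixed point.
Sat(AF (AG ((b ∨ lock) → E[¬b U ¬ready]))) = {Idle, Req, Reset, Recv, Init, Wait}
|Sat(AF (AG ((b ∨ lock) → E[¬b U ¬ready])))| = |{Idle, Req, Reset, Recv, Init, Wait}| = 6.

6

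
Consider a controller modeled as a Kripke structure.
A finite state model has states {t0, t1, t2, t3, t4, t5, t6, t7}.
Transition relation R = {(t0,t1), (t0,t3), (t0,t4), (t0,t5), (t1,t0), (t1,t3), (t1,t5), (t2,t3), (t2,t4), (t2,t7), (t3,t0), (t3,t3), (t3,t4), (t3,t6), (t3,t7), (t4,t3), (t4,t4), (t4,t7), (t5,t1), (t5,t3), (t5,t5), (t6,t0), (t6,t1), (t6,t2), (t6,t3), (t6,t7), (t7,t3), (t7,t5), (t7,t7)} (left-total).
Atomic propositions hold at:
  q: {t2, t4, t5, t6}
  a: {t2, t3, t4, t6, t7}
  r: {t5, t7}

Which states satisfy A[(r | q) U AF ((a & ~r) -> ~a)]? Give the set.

Sat(r | q) = {t2, t4, t5, t6, t7}
Sat(~r) = {t0, t1, t2, t3, t4, t6}
Sat(a & ~r) = {t2, t3, t4, t6}
Sat(~a) = {t0, t1, t5}
Sat((a & ~r) -> ~a) = {t0, t1, t5, t7}
AF ((a & ~r) -> ~a): least fixpoint, start Z0 = {t0, t1, t5, t7}, add states with every successor in Z. Already a fixed point.
Sat(AF ((a & ~r) -> ~a)) = {t0, t1, t5, t7}
A[(r | q) U AF ((a & ~r) -> ~a)]: least fixpoint, start Z0 = Sat(AF ((a & ~r) -> ~a)) = {t0, t1, t5, t7}, add states in Sat(r | q) with every successor in Z. Already a fixed point.
Sat(A[(r | q) U AF ((a & ~r) -> ~a)]) = {t0, t1, t5, t7}

{t0, t1, t5, t7}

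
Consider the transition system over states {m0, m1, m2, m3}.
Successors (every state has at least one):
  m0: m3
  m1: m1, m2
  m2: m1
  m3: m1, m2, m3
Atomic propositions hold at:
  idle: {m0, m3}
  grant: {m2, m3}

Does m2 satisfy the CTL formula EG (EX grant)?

Sat(EX grant) = {s : some successor in {m2, m3}} = {m0, m1, m3}
EG (EX grant): greatest fixpoint, start Z0 = {m0, m1, m3}, keep only states in Sat with some successor in Z. Already a fixed point.
Sat(EG (EX grant)) = {m0, m1, m3}
m2 ∉ Sat(EG (EX grant)) = {m0, m1, m3}, so the formula does not hold at m2.

No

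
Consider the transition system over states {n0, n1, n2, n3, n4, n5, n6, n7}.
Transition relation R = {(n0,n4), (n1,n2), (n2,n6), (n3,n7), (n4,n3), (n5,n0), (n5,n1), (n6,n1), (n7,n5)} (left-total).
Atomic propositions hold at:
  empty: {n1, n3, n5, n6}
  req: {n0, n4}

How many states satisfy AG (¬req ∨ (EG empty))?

3

Sat(¬req) = {n1, n2, n3, n5, n6, n7}
EG empty: greatest fixpoint, start Z0 = {n1, n3, n5, n6}, keep only states in Sat with some successor in Z. Z1 = {n5, n6}; Z2 = ∅; fixed.
Sat(EG empty) = ∅
Sat(¬req ∨ (EG empty)) = {n1, n2, n3, n5, n6, n7}
AG (¬req ∨ (EG empty)): greatest fixpoint, start Z0 = {n1, n2, n3, n5, n6, n7}, keep only states in Sat with every successor in Z. Z1 = {n1, n2, n3, n6, n7}; Z2 = {n1, n2, n3, n6}; Z3 = {n1, n2, n6}; fixed.
Sat(AG (¬req ∨ (EG empty))) = {n1, n2, n6}
|Sat(AG (¬req ∨ (EG empty)))| = |{n1, n2, n6}| = 3.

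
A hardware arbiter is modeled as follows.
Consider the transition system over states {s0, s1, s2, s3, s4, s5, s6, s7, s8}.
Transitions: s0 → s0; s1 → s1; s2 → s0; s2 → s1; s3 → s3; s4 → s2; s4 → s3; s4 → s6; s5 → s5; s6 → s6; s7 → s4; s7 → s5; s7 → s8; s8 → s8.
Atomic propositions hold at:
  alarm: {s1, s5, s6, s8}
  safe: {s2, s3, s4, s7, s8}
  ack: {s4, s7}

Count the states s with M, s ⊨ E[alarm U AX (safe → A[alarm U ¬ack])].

8

Sat(¬ack) = {s0, s1, s2, s3, s5, s6, s8}
A[alarm U ¬ack]: least fixpoint, start Z0 = Sat(¬ack) = {s0, s1, s2, s3, s5, s6, s8}, add states in Sat(alarm) with every successor in Z. Already a fixed point.
Sat(A[alarm U ¬ack]) = {s0, s1, s2, s3, s5, s6, s8}
Sat(safe → A[alarm U ¬ack]) = {s0, s1, s2, s3, s5, s6, s8}
Sat(AX (safe → A[alarm U ¬ack])) = {s : every successor in {s0, s1, s2, s3, s5, s6, s8}} = {s0, s1, s2, s3, s4, s5, s6, s8}
E[alarm U AX (safe → A[alarm U ¬ack])]: least fixpoint, start Z0 = Sat(AX (safe → A[alarm U ¬ack])) = {s0, s1, s2, s3, s4, s5, s6, s8}, add states in Sat(alarm) with some successor in Z. Already a fixed point.
Sat(E[alarm U AX (safe → A[alarm U ¬ack])]) = {s0, s1, s2, s3, s4, s5, s6, s8}
|Sat(E[alarm U AX (safe → A[alarm U ¬ack])])| = |{s0, s1, s2, s3, s4, s5, s6, s8}| = 8.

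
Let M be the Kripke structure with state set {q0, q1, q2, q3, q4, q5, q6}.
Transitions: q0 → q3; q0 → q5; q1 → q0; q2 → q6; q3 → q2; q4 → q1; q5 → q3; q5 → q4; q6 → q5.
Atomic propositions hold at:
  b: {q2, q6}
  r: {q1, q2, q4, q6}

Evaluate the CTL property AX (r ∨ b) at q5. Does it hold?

Sat(r ∨ b) = {q1, q2, q4, q6}
Sat(AX (r ∨ b)) = {s : every successor in {q1, q2, q4, q6}} = {q2, q3, q4}
q5 ∉ Sat(AX (r ∨ b)) = {q2, q3, q4}, so the formula does not hold at q5.

No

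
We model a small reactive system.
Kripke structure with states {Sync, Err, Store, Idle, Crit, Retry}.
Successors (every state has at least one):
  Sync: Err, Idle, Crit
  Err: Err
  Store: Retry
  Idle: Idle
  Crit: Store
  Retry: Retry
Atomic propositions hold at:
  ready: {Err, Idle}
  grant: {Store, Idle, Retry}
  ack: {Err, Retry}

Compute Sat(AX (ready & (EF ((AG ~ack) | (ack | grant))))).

Sat(~ack) = {Sync, Store, Idle, Crit}
AG ~ack: greatest fixpoint, start Z0 = {Sync, Store, Idle, Crit}, keep only states in Sat with every successor in Z. Z1 = {Idle, Crit}; Z2 = {Idle}; fixed.
Sat(AG ~ack) = {Idle}
Sat(ack | grant) = {Err, Store, Idle, Retry}
Sat((AG ~ack) | (ack | grant)) = {Err, Store, Idle, Retry}
EF ((AG ~ack) | (ack | grant)): least fixpoint, start Z0 = {Err, Store, Idle, Retry}, add states with some successor in Z. Z1 = {Sync, Err, Store, Idle, Crit, Retry}; fixed.
Sat(EF ((AG ~ack) | (ack | grant))) = {Sync, Err, Store, Idle, Crit, Retry}
Sat(ready & (EF ((AG ~ack) | (ack | grant)))) = {Err, Idle}
Sat(AX (ready & (EF ((AG ~ack) | (ack | grant))))) = {s : every successor in {Err, Idle}} = {Err, Idle}

{Err, Idle}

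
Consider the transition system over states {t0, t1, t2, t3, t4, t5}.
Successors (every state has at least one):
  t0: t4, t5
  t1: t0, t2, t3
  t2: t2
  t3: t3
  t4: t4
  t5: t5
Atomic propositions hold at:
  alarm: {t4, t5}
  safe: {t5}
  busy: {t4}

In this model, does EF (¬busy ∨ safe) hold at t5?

Yes

Sat(¬busy) = {t0, t1, t2, t3, t5}
Sat(¬busy ∨ safe) = {t0, t1, t2, t3, t5}
EF (¬busy ∨ safe): least fixpoint, start Z0 = {t0, t1, t2, t3, t5}, add states with some successor in Z. Already a fixed point.
Sat(EF (¬busy ∨ safe)) = {t0, t1, t2, t3, t5}
t5 ∈ Sat(EF (¬busy ∨ safe)) = {t0, t1, t2, t3, t5}, so the formula holds at t5.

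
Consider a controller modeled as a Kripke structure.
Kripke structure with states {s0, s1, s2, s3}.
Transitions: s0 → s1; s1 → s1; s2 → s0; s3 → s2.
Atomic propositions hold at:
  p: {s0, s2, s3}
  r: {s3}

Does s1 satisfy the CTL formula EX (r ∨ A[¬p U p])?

No

Sat(¬p) = {s1}
A[¬p U p]: least fixpoint, start Z0 = Sat(p) = {s0, s2, s3}, add states in Sat(¬p) with every successor in Z. Already a fixed point.
Sat(A[¬p U p]) = {s0, s2, s3}
Sat(r ∨ A[¬p U p]) = {s0, s2, s3}
Sat(EX (r ∨ A[¬p U p])) = {s : some successor in {s0, s2, s3}} = {s2, s3}
s1 ∉ Sat(EX (r ∨ A[¬p U p])) = {s2, s3}, so the formula does not hold at s1.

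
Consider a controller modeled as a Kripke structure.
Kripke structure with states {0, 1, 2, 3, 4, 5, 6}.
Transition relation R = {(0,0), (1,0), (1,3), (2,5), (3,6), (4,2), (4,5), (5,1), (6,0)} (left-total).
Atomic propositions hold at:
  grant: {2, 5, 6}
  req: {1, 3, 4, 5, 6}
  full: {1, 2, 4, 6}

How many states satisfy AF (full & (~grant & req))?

4

Sat(~grant) = {0, 1, 3, 4}
Sat(~grant & req) = {1, 3, 4}
Sat(full & (~grant & req)) = {1, 4}
AF (full & (~grant & req)): least fixpoint, start Z0 = {1, 4}, add states with every successor in Z. Z1 = {1, 4, 5}; Z2 = {1, 2, 4, 5}; fixed.
Sat(AF (full & (~grant & req))) = {1, 2, 4, 5}
|Sat(AF (full & (~grant & req)))| = |{1, 2, 4, 5}| = 4.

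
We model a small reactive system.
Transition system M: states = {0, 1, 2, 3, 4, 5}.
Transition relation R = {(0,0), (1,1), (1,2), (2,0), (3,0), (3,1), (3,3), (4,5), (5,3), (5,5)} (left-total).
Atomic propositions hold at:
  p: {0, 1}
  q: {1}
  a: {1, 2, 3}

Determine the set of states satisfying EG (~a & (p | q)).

{0}

Sat(~a) = {0, 4, 5}
Sat(p | q) = {0, 1}
Sat(~a & (p | q)) = {0}
EG (~a & (p | q)): greatest fixpoint, start Z0 = {0}, keep only states in Sat with some successor in Z. Already a fixed point.
Sat(EG (~a & (p | q))) = {0}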